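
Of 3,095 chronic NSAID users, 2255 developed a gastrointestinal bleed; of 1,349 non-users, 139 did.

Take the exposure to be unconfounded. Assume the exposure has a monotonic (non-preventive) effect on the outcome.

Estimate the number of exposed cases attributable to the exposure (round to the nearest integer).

about 1936 cases

p₁ = P(outcome | exposed) = 2255/3095 = 0.72859
p₀ = P(outcome | unexposed) = 139/1349 = 0.10304
PN = (p₁ − p₀)/p₁ = (0.72859 − 0.10304) / 0.72859 ≈ 0.85858.
Attributable cases ≈ PN × (exposed cases) = 0.85858 × 2255 ≈ 1936.09.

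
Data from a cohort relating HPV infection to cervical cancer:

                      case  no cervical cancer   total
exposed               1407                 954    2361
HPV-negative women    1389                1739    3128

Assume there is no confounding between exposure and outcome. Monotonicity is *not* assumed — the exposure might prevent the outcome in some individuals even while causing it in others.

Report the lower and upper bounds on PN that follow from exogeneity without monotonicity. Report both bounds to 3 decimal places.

p₁ = P(outcome | exposed) = 1407/2361 = 0.59593
p₀ = P(outcome | unexposed) = 1389/3128 = 0.44405
Under exogeneity alone the bounds on PN are max{0,(p₁−p₀)/p₁} ≤ PN ≤ min{1,(1−p₀)/p₁}.
  lower = (p₁ − p₀)/p₁ = 0.15188 / 0.59593 ≈ 0.2549
  upper = min{1, (1 − p₀)/p₁} = 0.55595 / 0.59593 ≈ 0.9329

0.255 ≤ PN ≤ 0.933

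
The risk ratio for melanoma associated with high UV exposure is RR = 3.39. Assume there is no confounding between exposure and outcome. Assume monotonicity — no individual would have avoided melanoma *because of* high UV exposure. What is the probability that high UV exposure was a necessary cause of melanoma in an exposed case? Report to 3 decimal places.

PN ≈ 0.705

Under exogeneity and monotonicity, PN = (RR − 1) / RR = 1 − 1/RR.
PN = (3.39 − 1) / 3.39 = 2.39 / 3.39 ≈ 0.7050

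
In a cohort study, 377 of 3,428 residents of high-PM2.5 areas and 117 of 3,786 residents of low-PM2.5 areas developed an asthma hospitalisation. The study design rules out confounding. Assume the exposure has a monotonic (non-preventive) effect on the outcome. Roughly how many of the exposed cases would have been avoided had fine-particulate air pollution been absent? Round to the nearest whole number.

p₁ = P(outcome | exposed) = 377/3428 = 0.10998
p₀ = P(outcome | unexposed) = 117/3786 = 0.030903
PN = (p₁ − p₀)/p₁ = (0.10998 − 0.030903) / 0.10998 ≈ 0.71900.
Attributable cases ≈ PN × (exposed cases) = 0.71900 × 377 ≈ 271.06.

about 271 cases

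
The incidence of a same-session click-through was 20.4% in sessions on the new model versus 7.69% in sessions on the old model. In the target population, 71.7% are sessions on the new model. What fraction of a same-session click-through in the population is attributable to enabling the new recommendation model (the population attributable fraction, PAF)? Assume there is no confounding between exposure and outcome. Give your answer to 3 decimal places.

p₁ = 0.204, p₀ = 0.0769.
Overall risk P(Y=1) = π·p₁ + (1−π)·p₀ = 0.717×0.204 + 0.283×0.0769 = 0.16803.
Under exogeneity, PAF = [P(Y=1) − p₀] / P(Y=1).
PAF = (0.16803 − 0.0769) / 0.16803 ≈ 0.5423

PAF ≈ 0.542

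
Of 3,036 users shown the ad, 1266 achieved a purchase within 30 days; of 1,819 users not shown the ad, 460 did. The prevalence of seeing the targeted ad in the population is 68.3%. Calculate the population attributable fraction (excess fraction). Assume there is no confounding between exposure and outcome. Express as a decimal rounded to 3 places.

PAF ≈ 0.307

p₁ = P(outcome | exposed) = 1266/3036 = 0.417
p₀ = P(outcome | unexposed) = 460/1819 = 0.25289
Overall risk P(Y=1) = π·p₁ + (1−π)·p₀ = 0.683×0.417 + 0.317×0.25289 = 0.36497.
Under exogeneity, PAF = [P(Y=1) − p₀] / P(Y=1).
PAF = (0.36497 − 0.25289) / 0.36497 ≈ 0.3071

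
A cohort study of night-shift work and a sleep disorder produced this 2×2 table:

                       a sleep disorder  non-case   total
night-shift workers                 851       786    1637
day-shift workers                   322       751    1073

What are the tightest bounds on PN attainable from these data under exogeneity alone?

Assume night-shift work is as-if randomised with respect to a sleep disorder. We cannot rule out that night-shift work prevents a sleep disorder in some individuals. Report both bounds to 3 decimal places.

0.423 ≤ PN ≤ 1.000

p₁ = P(outcome | exposed) = 851/1637 = 0.51985
p₀ = P(outcome | unexposed) = 322/1073 = 0.30009
Under exogeneity alone the bounds on PN are max{0,(p₁−p₀)/p₁} ≤ PN ≤ min{1,(1−p₀)/p₁}.
  lower = (p₁ − p₀)/p₁ = 0.21976 / 0.51985 ≈ 0.4227
  upper = min{1, (1 − p₀)/p₁} = 0.69991 / 0.51985 ≈ 1.3464 → capped at 1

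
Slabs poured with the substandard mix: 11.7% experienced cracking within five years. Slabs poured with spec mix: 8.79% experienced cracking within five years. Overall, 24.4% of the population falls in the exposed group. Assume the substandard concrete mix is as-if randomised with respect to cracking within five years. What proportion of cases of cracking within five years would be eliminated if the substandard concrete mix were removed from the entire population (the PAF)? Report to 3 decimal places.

PAF ≈ 0.075

p₁ = 0.117, p₀ = 0.0879.
Overall risk P(Y=1) = π·p₁ + (1−π)·p₀ = 0.244×0.117 + 0.756×0.0879 = 0.095.
Under exogeneity, PAF = [P(Y=1) − p₀] / P(Y=1).
PAF = (0.095 − 0.0879) / 0.095 ≈ 0.0747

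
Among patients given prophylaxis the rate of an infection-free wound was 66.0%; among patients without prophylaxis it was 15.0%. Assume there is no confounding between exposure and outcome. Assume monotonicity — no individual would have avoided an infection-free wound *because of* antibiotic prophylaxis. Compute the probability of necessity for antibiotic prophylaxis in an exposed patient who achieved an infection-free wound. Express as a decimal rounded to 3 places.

PN ≈ 0.773

p₁ = 0.66, p₀ = 0.15.
Under exogeneity and monotonicity, PN = (p₁ − p₀) / p₁.
PN = (0.66 − 0.15) / 0.66 = 0.51 / 0.66 ≈ 0.7727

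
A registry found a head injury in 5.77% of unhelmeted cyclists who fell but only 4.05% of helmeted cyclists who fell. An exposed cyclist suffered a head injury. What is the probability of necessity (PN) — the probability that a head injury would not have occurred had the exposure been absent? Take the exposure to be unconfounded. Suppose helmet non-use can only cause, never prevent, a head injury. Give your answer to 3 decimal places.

PN ≈ 0.298

p₁ = 0.0577, p₀ = 0.0405.
Under exogeneity and monotonicity, PN = (p₁ − p₀) / p₁.
PN = (0.0577 − 0.0405) / 0.0577 = 0.0172 / 0.0577 ≈ 0.2981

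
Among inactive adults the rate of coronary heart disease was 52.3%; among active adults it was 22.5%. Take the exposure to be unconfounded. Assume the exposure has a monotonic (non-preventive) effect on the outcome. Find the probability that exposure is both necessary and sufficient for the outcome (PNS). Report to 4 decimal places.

p₁ = 0.523, p₀ = 0.225.
Under exogeneity and monotonicity, PNS = p₁ − p₀.
PNS = 0.523 − 0.225 = 0.298

PNS ≈ 0.2980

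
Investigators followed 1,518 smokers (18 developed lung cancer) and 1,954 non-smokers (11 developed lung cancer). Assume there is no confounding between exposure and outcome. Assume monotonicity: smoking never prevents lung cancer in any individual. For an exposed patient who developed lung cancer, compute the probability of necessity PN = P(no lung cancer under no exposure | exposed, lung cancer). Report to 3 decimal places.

p₁ = P(outcome | exposed) = 18/1518 = 0.011858
p₀ = P(outcome | unexposed) = 11/1954 = 0.0056295
Under exogeneity and monotonicity, PN = (p₁ − p₀) / p₁.
PN = (0.011858 − 0.0056295) / 0.011858 = 0.0062282 / 0.011858 ≈ 0.5252

PN ≈ 0.525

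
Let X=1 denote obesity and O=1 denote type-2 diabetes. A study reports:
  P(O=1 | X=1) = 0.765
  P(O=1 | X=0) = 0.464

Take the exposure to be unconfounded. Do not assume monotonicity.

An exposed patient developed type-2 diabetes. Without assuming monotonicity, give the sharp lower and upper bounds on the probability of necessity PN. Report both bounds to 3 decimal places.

0.393 ≤ PN ≤ 0.701

Let p₁ = 0.765, p₀ = 0.464.
Under exogeneity alone the bounds on PN are max{0,(p₁−p₀)/p₁} ≤ PN ≤ min{1,(1−p₀)/p₁}.
  lower = (p₁ − p₀)/p₁ = 0.301 / 0.765 ≈ 0.3935
  upper = min{1, (1 − p₀)/p₁} = 0.536 / 0.765 ≈ 0.7007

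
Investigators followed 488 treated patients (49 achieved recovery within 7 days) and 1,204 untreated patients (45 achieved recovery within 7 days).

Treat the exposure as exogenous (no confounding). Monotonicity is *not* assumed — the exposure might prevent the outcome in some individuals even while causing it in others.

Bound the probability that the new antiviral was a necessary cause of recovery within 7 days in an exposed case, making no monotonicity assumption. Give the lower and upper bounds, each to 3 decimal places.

0.628 ≤ PN ≤ 1.000

p₁ = P(outcome | exposed) = 49/488 = 0.10041
p₀ = P(outcome | unexposed) = 45/1204 = 0.037375
Under exogeneity alone the bounds on PN are max{0,(p₁−p₀)/p₁} ≤ PN ≤ min{1,(1−p₀)/p₁}.
  lower = (p₁ − p₀)/p₁ = 0.063034 / 0.10041 ≈ 0.6278
  upper = min{1, (1 − p₀)/p₁} = 0.96262 / 0.10041 ≈ 9.5870 → capped at 1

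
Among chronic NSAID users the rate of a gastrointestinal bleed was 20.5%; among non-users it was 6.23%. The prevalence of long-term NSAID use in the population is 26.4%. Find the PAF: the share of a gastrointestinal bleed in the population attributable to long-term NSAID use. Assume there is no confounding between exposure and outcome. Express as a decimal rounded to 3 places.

p₁ = 0.205, p₀ = 0.0623.
Overall risk P(Y=1) = π·p₁ + (1−π)·p₀ = 0.264×0.205 + 0.736×0.0623 = 0.099973.
Under exogeneity, PAF = [P(Y=1) − p₀] / P(Y=1).
PAF = (0.099973 − 0.0623) / 0.099973 ≈ 0.3768

PAF ≈ 0.377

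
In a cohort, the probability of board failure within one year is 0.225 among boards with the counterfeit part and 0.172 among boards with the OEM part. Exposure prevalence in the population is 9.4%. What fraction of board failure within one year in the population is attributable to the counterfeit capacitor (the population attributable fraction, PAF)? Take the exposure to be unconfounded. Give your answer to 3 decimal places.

PAF ≈ 0.028

Let p₁ = 0.225, p₀ = 0.172.
Overall risk P(Y=1) = π·p₁ + (1−π)·p₀ = 0.094×0.225 + 0.906×0.172 = 0.17698.
Under exogeneity, PAF = [P(Y=1) − p₀] / P(Y=1).
PAF = (0.17698 − 0.172) / 0.17698 ≈ 0.0281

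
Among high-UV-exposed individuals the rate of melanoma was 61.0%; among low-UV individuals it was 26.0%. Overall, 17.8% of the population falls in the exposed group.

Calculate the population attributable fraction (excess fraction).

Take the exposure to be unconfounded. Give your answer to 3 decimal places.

p₁ = 0.61, p₀ = 0.26.
Overall risk P(Y=1) = π·p₁ + (1−π)·p₀ = 0.178×0.61 + 0.822×0.26 = 0.3223.
Under exogeneity, PAF = [P(Y=1) − p₀] / P(Y=1).
PAF = (0.3223 − 0.26) / 0.3223 ≈ 0.1933

PAF ≈ 0.193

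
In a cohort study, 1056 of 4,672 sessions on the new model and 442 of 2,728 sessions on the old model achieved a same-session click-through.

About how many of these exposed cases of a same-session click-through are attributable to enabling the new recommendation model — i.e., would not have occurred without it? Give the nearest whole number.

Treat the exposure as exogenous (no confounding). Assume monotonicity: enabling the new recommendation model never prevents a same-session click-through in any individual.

about 299 cases

p₁ = P(outcome | exposed) = 1056/4672 = 0.22603
p₀ = P(outcome | unexposed) = 442/2728 = 0.16202
PN = (p₁ − p₀)/p₁ = (0.22603 − 0.16202) / 0.22603 ≈ 0.28317.
Attributable cases ≈ PN × (exposed cases) = 0.28317 × 1056 ≈ 299.03.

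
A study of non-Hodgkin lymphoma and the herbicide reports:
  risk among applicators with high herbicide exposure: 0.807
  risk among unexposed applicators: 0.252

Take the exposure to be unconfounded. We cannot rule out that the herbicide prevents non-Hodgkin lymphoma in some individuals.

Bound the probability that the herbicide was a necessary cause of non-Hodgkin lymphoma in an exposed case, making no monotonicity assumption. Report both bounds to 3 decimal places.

Let p₁ = 0.807, p₀ = 0.252.
Under exogeneity alone the bounds on PN are max{0,(p₁−p₀)/p₁} ≤ PN ≤ min{1,(1−p₀)/p₁}.
  lower = (p₁ − p₀)/p₁ = 0.555 / 0.807 ≈ 0.6877
  upper = min{1, (1 − p₀)/p₁} = 0.748 / 0.807 ≈ 0.9269

0.688 ≤ PN ≤ 0.927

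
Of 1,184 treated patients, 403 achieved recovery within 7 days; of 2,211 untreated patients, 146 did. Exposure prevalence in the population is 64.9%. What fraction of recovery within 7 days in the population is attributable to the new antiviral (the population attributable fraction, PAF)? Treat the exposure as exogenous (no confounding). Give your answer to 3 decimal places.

p₁ = P(outcome | exposed) = 403/1184 = 0.34037
p₀ = P(outcome | unexposed) = 146/2211 = 0.066033
Overall risk P(Y=1) = π·p₁ + (1−π)·p₀ = 0.649×0.34037 + 0.351×0.066033 = 0.24408.
Under exogeneity, PAF = [P(Y=1) − p₀] / P(Y=1).
PAF = (0.24408 − 0.066033) / 0.24408 ≈ 0.7295

PAF ≈ 0.729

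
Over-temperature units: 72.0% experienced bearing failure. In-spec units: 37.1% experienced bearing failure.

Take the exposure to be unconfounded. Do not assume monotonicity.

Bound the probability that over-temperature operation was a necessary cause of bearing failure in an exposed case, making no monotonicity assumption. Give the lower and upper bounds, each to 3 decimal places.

p₁ = 0.72, p₀ = 0.371.
Under exogeneity alone the bounds on PN are max{0,(p₁−p₀)/p₁} ≤ PN ≤ min{1,(1−p₀)/p₁}.
  lower = (p₁ − p₀)/p₁ = 0.349 / 0.72 ≈ 0.4847
  upper = min{1, (1 − p₀)/p₁} = 0.629 / 0.72 ≈ 0.8736

0.485 ≤ PN ≤ 0.874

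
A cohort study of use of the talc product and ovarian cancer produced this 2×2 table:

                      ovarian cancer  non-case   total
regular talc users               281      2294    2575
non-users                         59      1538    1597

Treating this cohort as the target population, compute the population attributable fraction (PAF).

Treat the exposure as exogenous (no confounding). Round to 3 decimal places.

PAF ≈ 0.547

p₁ = P(outcome | exposed) = 281/2575 = 0.10913
p₀ = P(outcome | unexposed) = 59/1597 = 0.036944
Exposure prevalence π = 2575/4172 = 0.61721; overall risk P(Y=1) = 0.081496.
Under exogeneity, PAF = [P(Y=1) − p₀]/P(Y=1).
PAF = (0.081496 − 0.036944) / 0.081496 ≈ 0.5467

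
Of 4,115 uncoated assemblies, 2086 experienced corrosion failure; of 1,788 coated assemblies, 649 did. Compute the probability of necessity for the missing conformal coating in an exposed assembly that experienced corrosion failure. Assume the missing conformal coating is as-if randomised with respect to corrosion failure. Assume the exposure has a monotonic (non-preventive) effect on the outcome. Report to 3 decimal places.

p₁ = P(outcome | exposed) = 2086/4115 = 0.50693
p₀ = P(outcome | unexposed) = 649/1788 = 0.36298
Under exogeneity and monotonicity, PN = (p₁ − p₀) / p₁.
PN = (0.50693 − 0.36298) / 0.50693 = 0.14395 / 0.50693 ≈ 0.2840

PN ≈ 0.284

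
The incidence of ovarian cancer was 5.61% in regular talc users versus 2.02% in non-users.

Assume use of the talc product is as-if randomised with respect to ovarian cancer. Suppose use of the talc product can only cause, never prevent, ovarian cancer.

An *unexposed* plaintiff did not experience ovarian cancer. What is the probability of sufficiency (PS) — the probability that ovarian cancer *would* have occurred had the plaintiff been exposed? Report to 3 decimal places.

PS ≈ 0.037

p₁ = 0.0561, p₀ = 0.0202.
Under exogeneity and monotonicity, PS = (p₁ − p₀) / (1 − p₀).
PS = (0.0561 − 0.0202) / (1 − 0.0202) = 0.0359 / 0.9798 ≈ 0.0366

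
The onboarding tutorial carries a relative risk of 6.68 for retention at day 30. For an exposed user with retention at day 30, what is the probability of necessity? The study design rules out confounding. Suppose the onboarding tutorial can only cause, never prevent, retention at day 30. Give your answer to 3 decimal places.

PN ≈ 0.850

Under exogeneity and monotonicity, PN = (RR − 1) / RR = 1 − 1/RR.
PN = (6.68 − 1) / 6.68 = 5.68 / 6.68 ≈ 0.8503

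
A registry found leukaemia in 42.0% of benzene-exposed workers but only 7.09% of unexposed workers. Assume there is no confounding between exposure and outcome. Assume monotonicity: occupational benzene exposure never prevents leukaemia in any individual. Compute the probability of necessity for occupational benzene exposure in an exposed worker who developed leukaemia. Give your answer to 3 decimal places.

p₁ = 0.42, p₀ = 0.0709.
Under exogeneity and monotonicity, PN = (p₁ − p₀) / p₁.
PN = (0.42 − 0.0709) / 0.42 = 0.3491 / 0.42 ≈ 0.8312

PN ≈ 0.831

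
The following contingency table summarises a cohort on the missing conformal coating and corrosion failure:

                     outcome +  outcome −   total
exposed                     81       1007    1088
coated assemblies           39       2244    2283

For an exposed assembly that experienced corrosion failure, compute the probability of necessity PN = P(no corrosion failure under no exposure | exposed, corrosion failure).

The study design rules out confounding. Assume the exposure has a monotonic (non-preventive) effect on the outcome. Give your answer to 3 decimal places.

PN ≈ 0.771

p₁ = P(outcome | exposed) = 81/1088 = 0.074449
p₀ = P(outcome | unexposed) = 39/2283 = 0.017083
Under exogeneity and monotonicity, PN = (p₁ − p₀) / p₁.
PN = (0.074449 − 0.017083) / 0.074449 = 0.057366 / 0.074449 ≈ 0.7705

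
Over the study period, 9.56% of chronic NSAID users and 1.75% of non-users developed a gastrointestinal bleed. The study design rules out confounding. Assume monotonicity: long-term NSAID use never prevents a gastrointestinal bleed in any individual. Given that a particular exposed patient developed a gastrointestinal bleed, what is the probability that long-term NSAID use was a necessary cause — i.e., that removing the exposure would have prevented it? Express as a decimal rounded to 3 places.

PN ≈ 0.817

p₁ = 0.0956, p₀ = 0.0175.
Under exogeneity and monotonicity, PN = (p₁ − p₀) / p₁.
PN = (0.0956 − 0.0175) / 0.0956 = 0.0781 / 0.0956 ≈ 0.8169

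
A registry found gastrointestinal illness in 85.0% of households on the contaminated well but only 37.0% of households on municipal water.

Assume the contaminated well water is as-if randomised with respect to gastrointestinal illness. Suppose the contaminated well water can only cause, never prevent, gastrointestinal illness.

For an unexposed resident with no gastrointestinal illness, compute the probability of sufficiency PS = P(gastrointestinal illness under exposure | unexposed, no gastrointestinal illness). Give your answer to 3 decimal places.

p₁ = 0.85, p₀ = 0.37.
Under exogeneity and monotonicity, PS = (p₁ − p₀) / (1 − p₀).
PS = (0.85 − 0.37) / (1 − 0.37) = 0.48 / 0.63 ≈ 0.7619

PS ≈ 0.762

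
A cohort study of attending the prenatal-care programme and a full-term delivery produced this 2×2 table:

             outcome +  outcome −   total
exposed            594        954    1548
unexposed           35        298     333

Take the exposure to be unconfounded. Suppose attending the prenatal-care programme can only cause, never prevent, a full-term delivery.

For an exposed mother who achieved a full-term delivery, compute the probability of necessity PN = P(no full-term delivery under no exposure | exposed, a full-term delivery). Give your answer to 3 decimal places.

PN ≈ 0.726

p₁ = P(outcome | exposed) = 594/1548 = 0.38372
p₀ = P(outcome | unexposed) = 35/333 = 0.10511
Under exogeneity and monotonicity, PN = (p₁ − p₀) / p₁.
PN = (0.38372 − 0.10511) / 0.38372 = 0.27862 / 0.38372 ≈ 0.7261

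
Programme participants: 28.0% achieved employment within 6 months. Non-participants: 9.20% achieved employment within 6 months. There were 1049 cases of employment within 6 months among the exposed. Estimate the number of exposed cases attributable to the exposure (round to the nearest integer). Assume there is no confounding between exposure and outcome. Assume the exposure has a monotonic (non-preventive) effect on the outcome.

p₁ = 0.28, p₀ = 0.092.
PN = (p₁ − p₀)/p₁ = (0.28 − 0.092) / 0.28 ≈ 0.67143.
Attributable cases ≈ PN × (exposed cases) = 0.67143 × 1049 ≈ 704.33.

about 704 cases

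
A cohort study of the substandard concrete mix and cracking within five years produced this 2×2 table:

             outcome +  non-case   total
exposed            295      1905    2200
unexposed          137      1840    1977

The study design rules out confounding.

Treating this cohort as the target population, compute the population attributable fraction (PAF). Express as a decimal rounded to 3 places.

p₁ = P(outcome | exposed) = 295/2200 = 0.13409
p₀ = P(outcome | unexposed) = 137/1977 = 0.069297
Exposure prevalence π = 2200/4177 = 0.52669; overall risk P(Y=1) = 0.10342.
Under exogeneity, PAF = [P(Y=1) − p₀]/P(Y=1).
PAF = (0.10342 − 0.069297) / 0.10342 ≈ 0.3300

PAF ≈ 0.330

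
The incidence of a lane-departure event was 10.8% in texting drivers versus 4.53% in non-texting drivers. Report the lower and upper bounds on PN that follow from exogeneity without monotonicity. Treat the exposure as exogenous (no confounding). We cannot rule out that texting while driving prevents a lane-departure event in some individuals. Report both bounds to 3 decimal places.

p₁ = 0.108, p₀ = 0.0453.
Under exogeneity alone the bounds on PN are max{0,(p₁−p₀)/p₁} ≤ PN ≤ min{1,(1−p₀)/p₁}.
  lower = (p₁ − p₀)/p₁ = 0.0627 / 0.108 ≈ 0.5806
  upper = min{1, (1 − p₀)/p₁} = 0.9547 / 0.108 ≈ 8.8398 → capped at 1

0.581 ≤ PN ≤ 1.000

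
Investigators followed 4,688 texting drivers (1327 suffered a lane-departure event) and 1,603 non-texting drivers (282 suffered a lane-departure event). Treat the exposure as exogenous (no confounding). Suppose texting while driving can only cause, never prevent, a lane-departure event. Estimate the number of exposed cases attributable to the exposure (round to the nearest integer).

p₁ = P(outcome | exposed) = 1327/4688 = 0.28306
p₀ = P(outcome | unexposed) = 282/1603 = 0.17592
PN = (p₁ − p₀)/p₁ = (0.28306 − 0.17592) / 0.28306 ≈ 0.37851.
Attributable cases ≈ PN × (exposed cases) = 0.37851 × 1327 ≈ 502.29.

about 502 cases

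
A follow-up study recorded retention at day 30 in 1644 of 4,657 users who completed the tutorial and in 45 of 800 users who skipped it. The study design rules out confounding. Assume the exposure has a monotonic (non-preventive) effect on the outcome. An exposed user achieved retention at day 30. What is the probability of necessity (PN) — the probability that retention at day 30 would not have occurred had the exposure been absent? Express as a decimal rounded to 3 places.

p₁ = P(outcome | exposed) = 1644/4657 = 0.35302
p₀ = P(outcome | unexposed) = 45/800 = 0.05625
Under exogeneity and monotonicity, PN = (p₁ − p₀) / p₁.
PN = (0.35302 − 0.05625) / 0.35302 = 0.29677 / 0.35302 ≈ 0.8407

PN ≈ 0.841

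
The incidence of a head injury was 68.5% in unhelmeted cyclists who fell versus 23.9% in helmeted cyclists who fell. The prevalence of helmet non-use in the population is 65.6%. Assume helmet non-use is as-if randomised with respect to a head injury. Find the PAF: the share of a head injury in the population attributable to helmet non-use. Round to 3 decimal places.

p₁ = 0.685, p₀ = 0.239.
Overall risk P(Y=1) = π·p₁ + (1−π)·p₀ = 0.656×0.685 + 0.344×0.239 = 0.53158.
Under exogeneity, PAF = [P(Y=1) − p₀] / P(Y=1).
PAF = (0.53158 − 0.239) / 0.53158 ≈ 0.5504

PAF ≈ 0.550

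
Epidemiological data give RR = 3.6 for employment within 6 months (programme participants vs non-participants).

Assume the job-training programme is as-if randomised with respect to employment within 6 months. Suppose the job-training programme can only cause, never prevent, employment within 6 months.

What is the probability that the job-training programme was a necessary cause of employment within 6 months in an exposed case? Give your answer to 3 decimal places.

PN ≈ 0.722

Under exogeneity and monotonicity, PN = (RR − 1) / RR = 1 − 1/RR.
PN = (3.6 − 1) / 3.6 = 2.6 / 3.6 ≈ 0.7222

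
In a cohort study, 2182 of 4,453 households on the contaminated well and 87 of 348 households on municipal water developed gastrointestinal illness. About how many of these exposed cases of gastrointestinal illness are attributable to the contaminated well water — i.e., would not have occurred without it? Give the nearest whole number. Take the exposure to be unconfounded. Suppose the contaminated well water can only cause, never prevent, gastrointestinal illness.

about 1069 cases

p₁ = P(outcome | exposed) = 2182/4453 = 0.49001
p₀ = P(outcome | unexposed) = 87/348 = 0.25
PN = (p₁ − p₀)/p₁ = (0.49001 − 0.25) / 0.49001 ≈ 0.48980.
Attributable cases ≈ PN × (exposed cases) = 0.48980 × 2182 ≈ 1068.75.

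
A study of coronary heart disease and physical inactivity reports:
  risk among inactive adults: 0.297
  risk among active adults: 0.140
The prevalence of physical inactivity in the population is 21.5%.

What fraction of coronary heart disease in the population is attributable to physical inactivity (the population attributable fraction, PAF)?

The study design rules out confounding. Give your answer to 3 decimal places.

Let p₁ = 0.297, p₀ = 0.14.
Overall risk P(Y=1) = π·p₁ + (1−π)·p₀ = 0.215×0.297 + 0.785×0.14 = 0.17375.
Under exogeneity, PAF = [P(Y=1) − p₀] / P(Y=1).
PAF = (0.17375 − 0.14) / 0.17375 ≈ 0.1943

PAF ≈ 0.194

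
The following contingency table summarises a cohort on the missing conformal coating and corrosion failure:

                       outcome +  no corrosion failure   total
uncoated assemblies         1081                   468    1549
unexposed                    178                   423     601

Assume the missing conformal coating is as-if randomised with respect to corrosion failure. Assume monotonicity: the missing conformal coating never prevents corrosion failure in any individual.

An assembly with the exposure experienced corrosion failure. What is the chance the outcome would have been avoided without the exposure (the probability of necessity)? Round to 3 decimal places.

PN ≈ 0.576

p₁ = P(outcome | exposed) = 1081/1549 = 0.69787
p₀ = P(outcome | unexposed) = 178/601 = 0.29617
Under exogeneity and monotonicity, PN = (p₁ − p₀)/p₁.
PN = (0.69787 − 0.29617) / 0.69787 ≈ 0.5756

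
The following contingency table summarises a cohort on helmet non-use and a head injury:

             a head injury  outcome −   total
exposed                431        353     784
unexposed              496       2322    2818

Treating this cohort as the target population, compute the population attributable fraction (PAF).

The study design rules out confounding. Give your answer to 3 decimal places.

PAF ≈ 0.316

p₁ = P(outcome | exposed) = 431/784 = 0.54974
p₀ = P(outcome | unexposed) = 496/2818 = 0.17601
Exposure prevalence π = 784/3602 = 0.21766; overall risk P(Y=1) = 0.25736.
Under exogeneity, PAF = [P(Y=1) − p₀]/P(Y=1).
PAF = (0.25736 − 0.17601) / 0.25736 ≈ 0.3161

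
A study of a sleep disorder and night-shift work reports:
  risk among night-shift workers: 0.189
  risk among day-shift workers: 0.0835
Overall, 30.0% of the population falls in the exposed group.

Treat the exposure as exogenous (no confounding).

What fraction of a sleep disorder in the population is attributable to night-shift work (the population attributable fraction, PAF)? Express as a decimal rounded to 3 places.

PAF ≈ 0.275

Let p₁ = 0.189, p₀ = 0.0835.
Overall risk P(Y=1) = π·p₁ + (1−π)·p₀ = 0.3×0.189 + 0.7×0.0835 = 0.11515.
Under exogeneity, PAF = [P(Y=1) − p₀] / P(Y=1).
PAF = (0.11515 − 0.0835) / 0.11515 ≈ 0.2749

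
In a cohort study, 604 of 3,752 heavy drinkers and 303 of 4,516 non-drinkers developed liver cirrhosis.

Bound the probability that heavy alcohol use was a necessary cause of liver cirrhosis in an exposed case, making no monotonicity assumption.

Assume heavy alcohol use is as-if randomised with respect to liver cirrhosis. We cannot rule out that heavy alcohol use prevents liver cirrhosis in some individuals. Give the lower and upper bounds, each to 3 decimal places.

0.583 ≤ PN ≤ 1.000

p₁ = P(outcome | exposed) = 604/3752 = 0.16098
p₀ = P(outcome | unexposed) = 303/4516 = 0.067095
Under exogeneity alone the bounds on PN are max{0,(p₁−p₀)/p₁} ≤ PN ≤ min{1,(1−p₀)/p₁}.
  lower = (p₁ − p₀)/p₁ = 0.093886 / 0.16098 ≈ 0.5832
  upper = min{1, (1 − p₀)/p₁} = 0.93291 / 0.16098 ≈ 5.7951 → capped at 1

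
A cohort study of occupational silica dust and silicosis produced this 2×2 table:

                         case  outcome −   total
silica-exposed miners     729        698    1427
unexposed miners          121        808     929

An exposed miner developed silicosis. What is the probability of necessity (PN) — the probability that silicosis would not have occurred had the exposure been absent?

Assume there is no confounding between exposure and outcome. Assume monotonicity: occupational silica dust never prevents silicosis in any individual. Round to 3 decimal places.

PN ≈ 0.745

p₁ = P(outcome | exposed) = 729/1427 = 0.51086
p₀ = P(outcome | unexposed) = 121/929 = 0.13025
Under exogeneity and monotonicity, PN = (p₁ − p₀)/p₁.
PN = (0.51086 − 0.13025) / 0.51086 ≈ 0.7450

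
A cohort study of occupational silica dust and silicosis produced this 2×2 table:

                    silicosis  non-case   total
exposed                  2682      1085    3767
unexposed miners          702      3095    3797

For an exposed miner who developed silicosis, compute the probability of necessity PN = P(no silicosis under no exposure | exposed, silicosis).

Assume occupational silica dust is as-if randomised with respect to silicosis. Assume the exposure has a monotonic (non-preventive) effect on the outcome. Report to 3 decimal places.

PN ≈ 0.740

p₁ = P(outcome | exposed) = 2682/3767 = 0.71197
p₀ = P(outcome | unexposed) = 702/3797 = 0.18488
Under exogeneity and monotonicity, PN = (p₁ − p₀) / p₁.
PN = (0.71197 − 0.18488) / 0.71197 = 0.52709 / 0.71197 ≈ 0.7403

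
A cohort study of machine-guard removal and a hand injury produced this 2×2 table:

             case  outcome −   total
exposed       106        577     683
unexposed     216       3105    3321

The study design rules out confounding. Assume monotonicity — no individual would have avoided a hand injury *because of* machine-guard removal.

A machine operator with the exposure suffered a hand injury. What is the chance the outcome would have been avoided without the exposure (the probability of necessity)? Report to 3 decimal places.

p₁ = P(outcome | exposed) = 106/683 = 0.1552
p₀ = P(outcome | unexposed) = 216/3321 = 0.065041
Under exogeneity and monotonicity, PN = (p₁ − p₀)/p₁.
PN = (0.1552 − 0.065041) / 0.1552 ≈ 0.5809

PN ≈ 0.581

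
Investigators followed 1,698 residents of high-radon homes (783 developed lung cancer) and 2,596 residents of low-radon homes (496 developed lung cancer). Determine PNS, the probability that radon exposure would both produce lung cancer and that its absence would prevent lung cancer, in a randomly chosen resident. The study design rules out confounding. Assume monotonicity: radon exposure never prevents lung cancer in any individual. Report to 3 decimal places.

p₁ = P(outcome | exposed) = 783/1698 = 0.46113
p₀ = P(outcome | unexposed) = 496/2596 = 0.19106
Under exogeneity and monotonicity, PNS = p₁ − p₀.
PNS = 0.46113 − 0.19106 = 0.27007

PNS ≈ 0.270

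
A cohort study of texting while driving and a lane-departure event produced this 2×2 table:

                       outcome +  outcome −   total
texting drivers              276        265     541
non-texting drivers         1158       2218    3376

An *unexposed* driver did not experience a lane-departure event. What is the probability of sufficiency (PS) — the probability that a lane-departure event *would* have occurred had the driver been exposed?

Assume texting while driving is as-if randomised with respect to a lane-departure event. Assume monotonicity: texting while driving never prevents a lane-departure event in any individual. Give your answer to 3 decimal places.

PS ≈ 0.254

p₁ = P(outcome | exposed) = 276/541 = 0.51017
p₀ = P(outcome | unexposed) = 1158/3376 = 0.34301
Under exogeneity and monotonicity, PS = (p₁ − p₀) / (1 − p₀).
PS = (0.51017 − 0.34301) / (1 − 0.34301) = 0.16716 / 0.65699 ≈ 0.2544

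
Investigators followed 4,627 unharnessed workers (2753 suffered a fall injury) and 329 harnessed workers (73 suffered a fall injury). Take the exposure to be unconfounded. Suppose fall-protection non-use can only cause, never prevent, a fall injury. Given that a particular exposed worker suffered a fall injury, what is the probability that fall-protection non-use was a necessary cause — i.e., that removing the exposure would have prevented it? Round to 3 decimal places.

p₁ = P(outcome | exposed) = 2753/4627 = 0.59499
p₀ = P(outcome | unexposed) = 73/329 = 0.22188
Under exogeneity and monotonicity, PN = (p₁ − p₀) / p₁.
PN = (0.59499 − 0.22188) / 0.59499 = 0.3731 / 0.59499 ≈ 0.6271

PN ≈ 0.627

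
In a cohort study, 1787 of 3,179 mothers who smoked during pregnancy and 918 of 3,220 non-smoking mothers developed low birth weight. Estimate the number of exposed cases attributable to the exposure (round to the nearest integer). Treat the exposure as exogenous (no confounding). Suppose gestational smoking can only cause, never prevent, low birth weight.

about 881 cases

p₁ = P(outcome | exposed) = 1787/3179 = 0.56213
p₀ = P(outcome | unexposed) = 918/3220 = 0.28509
PN = (p₁ − p₀)/p₁ = (0.56213 − 0.28509) / 0.56213 ≈ 0.49283.
Attributable cases ≈ PN × (exposed cases) = 0.49283 × 1787 ≈ 880.69.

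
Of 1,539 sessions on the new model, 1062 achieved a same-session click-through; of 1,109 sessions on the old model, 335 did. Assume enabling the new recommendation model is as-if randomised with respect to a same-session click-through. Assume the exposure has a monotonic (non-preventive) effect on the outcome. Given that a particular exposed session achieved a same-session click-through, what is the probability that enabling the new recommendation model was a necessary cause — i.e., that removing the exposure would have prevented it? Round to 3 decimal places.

PN ≈ 0.562

p₁ = P(outcome | exposed) = 1062/1539 = 0.69006
p₀ = P(outcome | unexposed) = 335/1109 = 0.30207
Under exogeneity and monotonicity, PN = (p₁ − p₀) / p₁.
PN = (0.69006 − 0.30207) / 0.69006 = 0.38798 / 0.69006 ≈ 0.5622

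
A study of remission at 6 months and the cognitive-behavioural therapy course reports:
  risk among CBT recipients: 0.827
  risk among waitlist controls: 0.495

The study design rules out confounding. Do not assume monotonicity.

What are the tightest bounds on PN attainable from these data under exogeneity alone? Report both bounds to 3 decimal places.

0.401 ≤ PN ≤ 0.611

Let p₁ = 0.827, p₀ = 0.495.
Under exogeneity alone the bounds on PN are max{0,(p₁−p₀)/p₁} ≤ PN ≤ min{1,(1−p₀)/p₁}.
  lower = (p₁ − p₀)/p₁ = 0.332 / 0.827 ≈ 0.4015
  upper = min{1, (1 − p₀)/p₁} = 0.505 / 0.827 ≈ 0.6106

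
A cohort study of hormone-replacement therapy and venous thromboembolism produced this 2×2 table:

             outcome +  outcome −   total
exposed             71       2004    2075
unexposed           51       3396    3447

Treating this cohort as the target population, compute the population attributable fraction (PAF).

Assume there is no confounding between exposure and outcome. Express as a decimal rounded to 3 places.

p₁ = P(outcome | exposed) = 71/2075 = 0.034217
p₀ = P(outcome | unexposed) = 51/3447 = 0.014795
Exposure prevalence π = 2075/5522 = 0.37577; overall risk P(Y=1) = 0.022093.
Under exogeneity, PAF = [P(Y=1) − p₀]/P(Y=1).
PAF = (0.022093 − 0.014795) / 0.022093 ≈ 0.3303

PAF ≈ 0.330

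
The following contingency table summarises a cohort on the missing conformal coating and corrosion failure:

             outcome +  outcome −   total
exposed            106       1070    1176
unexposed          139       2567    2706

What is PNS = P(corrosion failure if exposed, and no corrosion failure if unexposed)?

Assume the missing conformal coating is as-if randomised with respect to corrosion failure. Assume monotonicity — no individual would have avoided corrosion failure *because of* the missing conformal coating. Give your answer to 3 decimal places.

PNS ≈ 0.039

p₁ = P(outcome | exposed) = 106/1176 = 0.090136
p₀ = P(outcome | unexposed) = 139/2706 = 0.051367
Under exogeneity and monotonicity, PNS = p₁ − p₀.
PNS = 0.090136 − 0.051367 = 0.038769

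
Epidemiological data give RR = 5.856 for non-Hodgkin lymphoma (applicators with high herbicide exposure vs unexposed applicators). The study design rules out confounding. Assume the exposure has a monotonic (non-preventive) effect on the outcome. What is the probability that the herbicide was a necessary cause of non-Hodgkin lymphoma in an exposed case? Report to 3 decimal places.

Under exogeneity and monotonicity, PN = (RR − 1) / RR = 1 − 1/RR.
PN = (5.856 − 1) / 5.856 = 4.856 / 5.856 ≈ 0.8292

PN ≈ 0.829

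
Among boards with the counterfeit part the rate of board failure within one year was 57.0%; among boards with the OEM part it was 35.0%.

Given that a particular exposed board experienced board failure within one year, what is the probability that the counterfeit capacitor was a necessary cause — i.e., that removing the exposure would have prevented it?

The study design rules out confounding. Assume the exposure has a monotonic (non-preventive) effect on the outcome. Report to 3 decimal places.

p₁ = 0.57, p₀ = 0.35.
Under exogeneity and monotonicity, PN = (p₁ − p₀) / p₁.
PN = (0.57 − 0.35) / 0.57 = 0.22 / 0.57 ≈ 0.3860

PN ≈ 0.386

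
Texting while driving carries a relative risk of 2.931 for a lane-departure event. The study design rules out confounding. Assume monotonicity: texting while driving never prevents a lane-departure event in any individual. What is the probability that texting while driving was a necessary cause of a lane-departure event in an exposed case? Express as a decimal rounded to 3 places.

Under exogeneity and monotonicity, PN = (RR − 1) / RR = 1 − 1/RR.
PN = (2.931 − 1) / 2.931 = 1.931 / 2.931 ≈ 0.6588

PN ≈ 0.659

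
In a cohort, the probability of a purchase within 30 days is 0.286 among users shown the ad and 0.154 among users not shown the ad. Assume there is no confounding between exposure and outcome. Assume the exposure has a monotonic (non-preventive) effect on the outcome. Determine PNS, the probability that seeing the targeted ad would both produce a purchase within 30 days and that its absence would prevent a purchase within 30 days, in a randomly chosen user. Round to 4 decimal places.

Let p₁ = 0.286, p₀ = 0.154.
Under exogeneity and monotonicity, PNS = p₁ − p₀.
PNS = 0.286 − 0.154 = 0.132

PNS ≈ 0.1320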